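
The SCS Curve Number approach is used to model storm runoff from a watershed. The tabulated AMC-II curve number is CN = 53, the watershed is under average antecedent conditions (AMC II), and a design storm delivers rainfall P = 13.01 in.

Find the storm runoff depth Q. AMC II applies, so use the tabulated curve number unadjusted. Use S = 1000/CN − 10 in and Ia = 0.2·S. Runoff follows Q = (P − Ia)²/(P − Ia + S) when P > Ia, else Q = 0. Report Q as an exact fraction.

AMC II — tabulated CN = 53 applies directly.
Max retention: S = 1000/53 − 10 = 470/53 in (≈ 8.868 in)
Ia = 0.2·(470/53) = 94/53 in ≈ 1.774 in
Excess rainfall: 13.010 − 1.774 = 11.236 in; P > Ia so Q > 0
Runoff Q = (P−Ia)²/(P−Ia+S) = (11.236)²/(11.236+8.868) = 3546559809/564730900 ≈ 6.280 in

Q = 3546559809/564730900 in ≈ 6.280 in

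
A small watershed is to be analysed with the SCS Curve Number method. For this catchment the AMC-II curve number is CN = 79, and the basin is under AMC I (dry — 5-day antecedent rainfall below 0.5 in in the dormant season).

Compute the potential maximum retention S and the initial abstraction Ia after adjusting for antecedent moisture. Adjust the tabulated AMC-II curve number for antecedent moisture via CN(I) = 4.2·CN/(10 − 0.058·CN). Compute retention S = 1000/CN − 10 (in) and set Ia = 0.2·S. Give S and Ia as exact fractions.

Adjust CN=79 to AMC I: 4.2·79/(10 − 0.058·79) → (1659/5) ÷ (2709/500) = 7900/129 ≈ 61.240
Retention S: 1000/CN − 10 with CN=61.240 → S = 500/79 ≈ 6.329 in
Ia = 0.2S: 0.2·6.329 = 1.266 in (exactly 100/79)

S = 500/79 in ≈ 6.329 in; Ia = 100/79 in ≈ 1.266 in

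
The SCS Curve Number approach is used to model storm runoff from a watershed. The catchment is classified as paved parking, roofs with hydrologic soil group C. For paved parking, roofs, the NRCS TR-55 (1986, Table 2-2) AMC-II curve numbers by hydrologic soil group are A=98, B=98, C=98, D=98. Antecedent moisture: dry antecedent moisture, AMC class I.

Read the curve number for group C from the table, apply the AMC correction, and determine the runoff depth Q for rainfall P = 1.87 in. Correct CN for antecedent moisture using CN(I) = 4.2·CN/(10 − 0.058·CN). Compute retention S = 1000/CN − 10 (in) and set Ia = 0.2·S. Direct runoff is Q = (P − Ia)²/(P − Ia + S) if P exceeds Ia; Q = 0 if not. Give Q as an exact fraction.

Q = 33278150929/23916326700 in ≈ 1.391 in

NRCS table: paved parking, roofs, soil group C → CN(II) = 98
Adjust CN=98 to AMC I: 4.2·98/(10 − 0.058·98) → (2058/5) ÷ (1079/250) = 102900/1079 ≈ 95.366
Retention S: 1000/CN − 10 with CN=95.366 → S = 500/1029 ≈ 0.486 in
Ia = 0.2·(500/1029) = 100/1029 in ≈ 0.097 in
Excess rainfall: 1.870 − 0.097 = 1.773 in; P > Ia so Q > 0
Q: (182423/102900)² ÷ (232423/102900) = 33278150929/23916326700 in (≈ 1.391 in)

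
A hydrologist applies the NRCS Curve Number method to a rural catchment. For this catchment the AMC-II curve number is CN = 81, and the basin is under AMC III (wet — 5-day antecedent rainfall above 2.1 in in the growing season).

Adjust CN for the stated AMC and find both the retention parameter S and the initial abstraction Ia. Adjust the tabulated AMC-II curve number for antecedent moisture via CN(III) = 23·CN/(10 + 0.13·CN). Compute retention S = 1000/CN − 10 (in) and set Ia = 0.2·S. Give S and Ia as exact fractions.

Adjust CN=81 to AMC III: 23·81/(10 + 0.13·81) → 1863 ÷ (2053/100) = 186300/2053 ≈ 90.745
S = 1000/(186300/2053) − 10 = 1900/1863 in ≈ 1.020 in
Ia = 0.2·(1900/1863) = 380/1863 in ≈ 0.204 in

S = 1900/1863 in ≈ 1.020 in; Ia = 380/1863 in ≈ 0.204 in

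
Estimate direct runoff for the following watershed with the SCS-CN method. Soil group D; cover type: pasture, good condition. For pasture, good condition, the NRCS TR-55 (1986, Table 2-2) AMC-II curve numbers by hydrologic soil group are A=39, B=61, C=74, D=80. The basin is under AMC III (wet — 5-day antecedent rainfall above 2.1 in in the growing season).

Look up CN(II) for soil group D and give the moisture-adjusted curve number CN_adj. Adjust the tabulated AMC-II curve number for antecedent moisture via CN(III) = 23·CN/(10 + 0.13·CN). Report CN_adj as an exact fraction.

CN_adj = 4600/51 ≈ 90.196

NRCS table: pasture, good condition, soil group D → CN(II) = 80
CN(III) from CN(II)=80: (23·80)/(10 + 0.13·80) = 4600/51 ≈ 90.196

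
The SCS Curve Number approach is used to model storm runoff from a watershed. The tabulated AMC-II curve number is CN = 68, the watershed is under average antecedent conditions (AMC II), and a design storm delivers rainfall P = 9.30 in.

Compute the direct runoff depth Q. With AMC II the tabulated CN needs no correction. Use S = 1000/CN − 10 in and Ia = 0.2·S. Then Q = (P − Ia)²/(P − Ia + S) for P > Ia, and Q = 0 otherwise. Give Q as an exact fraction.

Q = 2019241/377570 in ≈ 5.348 in

Average conditions: CN = 68 (no AMC adjustment).
Retention S: 1000/CN − 10 with CN=68.000 → S = 80/17 ≈ 4.706 in
Initial abstraction Ia = S/5 = (80/17)/5 = 16/17 ≈ 0.941 in
Since P=9.300 > Ia=0.941: effective rainfall P−Ia = 1421/170 in
Q = (1421/170)²/((1421/170) + 80/17) = (2019241/28900)/(2221/170) = 2019241/377570 in ≈ 5.348 in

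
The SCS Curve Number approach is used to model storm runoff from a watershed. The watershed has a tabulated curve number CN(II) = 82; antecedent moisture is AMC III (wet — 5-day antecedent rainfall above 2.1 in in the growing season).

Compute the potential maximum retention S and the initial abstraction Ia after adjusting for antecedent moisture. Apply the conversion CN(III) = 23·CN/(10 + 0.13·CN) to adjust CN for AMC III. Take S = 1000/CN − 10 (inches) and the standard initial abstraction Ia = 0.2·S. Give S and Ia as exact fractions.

S = 900/943 in ≈ 0.954 in; Ia = 180/943 in ≈ 0.191 in

Wet (AMC III): CN(III) = 23·82/(10 + 0.13·82) = 1886/(1033/50) = 94300/1033 ≈ 91.288
Retention S: 1000/CN − 10 with CN=91.288 → S = 900/943 ≈ 0.954 in
Initial abstraction Ia = S/5 = (900/943)/5 = 180/943 ≈ 0.191 in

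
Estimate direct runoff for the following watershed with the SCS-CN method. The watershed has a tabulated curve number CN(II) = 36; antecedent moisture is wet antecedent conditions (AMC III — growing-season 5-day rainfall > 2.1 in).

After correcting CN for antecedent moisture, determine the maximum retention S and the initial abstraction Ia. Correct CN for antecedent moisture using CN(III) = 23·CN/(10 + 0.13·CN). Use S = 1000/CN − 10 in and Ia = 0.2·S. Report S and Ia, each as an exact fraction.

Wet (AMC III): CN(III) = 23·36/(10 + 0.13·36) = 828/(367/25) = 20700/367 ≈ 56.403
Max retention: S = 1000/(20700/367) − 10 = 1600/207 in (≈ 7.729 in)
Ia = 0.2S: 0.2·7.729 = 1.546 in (exactly 320/207)

S = 1600/207 in ≈ 7.729 in; Ia = 320/207 in ≈ 1.546 in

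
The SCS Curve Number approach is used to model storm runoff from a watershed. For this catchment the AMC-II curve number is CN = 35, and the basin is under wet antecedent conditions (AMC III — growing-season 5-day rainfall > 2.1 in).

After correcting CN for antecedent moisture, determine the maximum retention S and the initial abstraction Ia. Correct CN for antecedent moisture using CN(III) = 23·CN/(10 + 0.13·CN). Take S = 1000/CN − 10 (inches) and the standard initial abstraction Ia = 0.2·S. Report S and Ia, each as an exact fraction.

S = 1300/161 in ≈ 8.075 in; Ia = 260/161 in ≈ 1.615 in

Wet (AMC III): CN(III) = 23·35/(10 + 0.13·35) = 805/(291/20) = 16100/291 ≈ 55.326
Retention S: 1000/CN − 10 with CN=55.326 → S = 1300/161 ≈ 8.075 in
Initial abstraction Ia = S/5 = (1300/161)/5 = 260/161 ≈ 1.615 in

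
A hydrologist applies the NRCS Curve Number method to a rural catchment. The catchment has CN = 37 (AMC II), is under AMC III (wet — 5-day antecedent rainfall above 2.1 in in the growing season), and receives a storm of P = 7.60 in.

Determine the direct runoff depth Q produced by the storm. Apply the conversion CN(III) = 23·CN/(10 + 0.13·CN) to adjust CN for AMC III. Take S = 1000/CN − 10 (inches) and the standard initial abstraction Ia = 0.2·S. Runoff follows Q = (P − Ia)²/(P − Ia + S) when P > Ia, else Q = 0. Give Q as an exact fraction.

Q = 338988722/122412095 in ≈ 2.769 in

CN(III) from CN(II)=37: (23·37)/(10 + 0.13·37) = 85100/1481 ≈ 57.461
Retention S: 1000/CN − 10 with CN=57.461 → S = 6300/851 ≈ 7.403 in
Ia = 0.2·(6300/851) = 1260/851 in ≈ 1.481 in
P − Ia = 7.600 − 1.481 = 26038/4255 ≈ 6.119 in (> 0, runoff occurs)
Q: (26038/4255)² ÷ (57538/4255) = 338988722/122412095 in (≈ 2.769 in)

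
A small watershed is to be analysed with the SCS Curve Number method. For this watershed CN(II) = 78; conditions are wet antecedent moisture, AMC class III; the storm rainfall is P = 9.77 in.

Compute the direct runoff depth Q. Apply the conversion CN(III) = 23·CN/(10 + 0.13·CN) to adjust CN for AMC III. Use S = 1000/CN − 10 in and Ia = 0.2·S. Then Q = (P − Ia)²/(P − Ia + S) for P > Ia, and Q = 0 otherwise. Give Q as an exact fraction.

Q = 729946388161/86503899300 in ≈ 8.438 in

Wet (AMC III): CN(III) = 23·78/(10 + 0.13·78) = 1794/(1007/50) = 89700/1007 ≈ 89.076
Retention S: 1000/CN − 10 with CN=89.076 → S = 1100/897 ≈ 1.226 in
Initial abstraction Ia = S/5 = (1100/897)/5 = 220/897 ≈ 0.245 in
Excess rainfall: 9.770 − 0.245 = 9.525 in; P > Ia so Q > 0
Runoff Q = (P−Ia)²/(P−Ia+S) = (9.525)²/(9.525+1.226) = 729946388161/86503899300 ≈ 8.438 in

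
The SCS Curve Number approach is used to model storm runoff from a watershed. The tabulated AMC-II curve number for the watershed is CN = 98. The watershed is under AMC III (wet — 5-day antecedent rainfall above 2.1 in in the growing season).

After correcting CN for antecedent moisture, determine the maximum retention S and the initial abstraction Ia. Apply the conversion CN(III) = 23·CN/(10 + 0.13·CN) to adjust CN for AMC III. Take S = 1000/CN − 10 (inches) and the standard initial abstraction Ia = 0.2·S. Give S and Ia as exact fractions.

Wet (AMC III): CN(III) = 23·98/(10 + 0.13·98) = 2254/(1137/50) = 112700/1137 ≈ 99.120
S = 1000/(112700/1137) − 10 = 100/1127 in ≈ 0.089 in
Ia = 0.2·(100/1127) = 20/1127 in ≈ 0.018 in

S = 100/1127 in ≈ 0.089 in; Ia = 20/1127 in ≈ 0.018 in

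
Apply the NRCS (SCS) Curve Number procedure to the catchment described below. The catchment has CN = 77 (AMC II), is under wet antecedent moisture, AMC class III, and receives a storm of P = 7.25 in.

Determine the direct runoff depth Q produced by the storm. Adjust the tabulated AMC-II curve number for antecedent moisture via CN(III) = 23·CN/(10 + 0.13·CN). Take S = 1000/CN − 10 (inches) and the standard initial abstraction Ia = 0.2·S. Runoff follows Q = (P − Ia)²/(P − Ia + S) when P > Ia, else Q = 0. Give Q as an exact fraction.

Wet (AMC III): CN(III) = 23·77/(10 + 0.13·77) = 1771/(2001/100) = 7700/87 ≈ 88.506
Retention S: 1000/CN − 10 with CN=88.506 → S = 100/77 ≈ 1.299 in
Initial abstraction Ia = S/5 = (100/77)/5 = 20/77 ≈ 0.260 in
Since P=7.250 > Ia=0.260: effective rainfall P−Ia = 2153/308 in
Q = (2153/308)²/((2153/308) + 100/77) = (4635409/94864)/(2553/308) = 4635409/786324 in ≈ 5.895 in

Q = 4635409/786324 in ≈ 5.895 in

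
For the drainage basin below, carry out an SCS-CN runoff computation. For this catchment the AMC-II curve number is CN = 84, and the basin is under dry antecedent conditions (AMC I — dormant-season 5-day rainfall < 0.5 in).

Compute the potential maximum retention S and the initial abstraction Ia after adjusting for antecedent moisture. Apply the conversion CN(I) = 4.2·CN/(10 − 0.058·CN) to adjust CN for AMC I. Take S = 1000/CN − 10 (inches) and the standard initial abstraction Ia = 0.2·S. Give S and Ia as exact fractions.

S = 2000/441 in ≈ 4.535 in; Ia = 400/441 in ≈ 0.907 in

Dry (AMC I): CN(I) = 4.2·84/(10 − 0.058·84) = (1764/5)/(641/125) = 44100/641 ≈ 68.799
Max retention: S = 1000/(44100/641) − 10 = 2000/441 in (≈ 4.535 in)
Initial abstraction Ia = S/5 = (2000/441)/5 = 400/441 ≈ 0.907 in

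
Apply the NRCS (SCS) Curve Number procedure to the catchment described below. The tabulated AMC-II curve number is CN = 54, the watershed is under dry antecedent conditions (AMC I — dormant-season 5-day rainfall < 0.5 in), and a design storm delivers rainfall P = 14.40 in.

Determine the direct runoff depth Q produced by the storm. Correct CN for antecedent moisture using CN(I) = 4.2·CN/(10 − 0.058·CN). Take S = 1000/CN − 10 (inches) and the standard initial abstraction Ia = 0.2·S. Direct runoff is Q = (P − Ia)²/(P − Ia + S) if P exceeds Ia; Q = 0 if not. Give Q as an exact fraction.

Q = 107487122/30768255 in ≈ 3.493 in

Adjust CN=54 to AMC I: 4.2·54/(10 − 0.058·54) → (1134/5) ÷ (1717/250) = 56700/1717 ≈ 33.023
Max retention: S = 1000/(56700/1717) − 10 = 11500/567 in (≈ 20.282 in)
Ia = 0.2S: 0.2·20.282 = 4.056 in (exactly 2300/567)
Excess rainfall: 14.400 − 4.056 = 10.344 in; P > Ia so Q > 0
Q = (29324/2835)²/((29324/2835) + 11500/567) = (859896976/8037225)/(86824/2835) = 107487122/30768255 in ≈ 3.493 in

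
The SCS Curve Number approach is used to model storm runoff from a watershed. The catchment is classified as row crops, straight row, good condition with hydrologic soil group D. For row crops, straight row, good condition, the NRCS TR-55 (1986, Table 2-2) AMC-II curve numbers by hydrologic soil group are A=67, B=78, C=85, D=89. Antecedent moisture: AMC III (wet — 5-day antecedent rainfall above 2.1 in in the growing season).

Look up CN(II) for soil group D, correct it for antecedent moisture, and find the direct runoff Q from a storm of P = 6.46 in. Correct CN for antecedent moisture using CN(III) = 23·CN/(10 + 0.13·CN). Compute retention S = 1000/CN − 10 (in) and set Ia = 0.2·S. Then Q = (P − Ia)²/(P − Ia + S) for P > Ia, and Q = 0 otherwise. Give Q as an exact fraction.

NRCS table: row crops, straight row, good condition, soil group D → CN(II) = 89
Wet (AMC III): CN(III) = 23·89/(10 + 0.13·89) = 2047/(2157/100) = 204700/2157 ≈ 94.900
Retention S: 1000/CN − 10 with CN=94.900 → S = 1100/2047 ≈ 0.537 in
Ia = 0.2S: 0.2·0.537 = 0.107 in (exactly 220/2047)
Since P=6.460 > Ia=0.107: effective rainfall P−Ia = 650181/102350 in
Q: (650181/102350)² ÷ (705181/102350) = 422735332761/72175275350 in (≈ 5.857 in)

Q = 422735332761/72175275350 in ≈ 5.857 in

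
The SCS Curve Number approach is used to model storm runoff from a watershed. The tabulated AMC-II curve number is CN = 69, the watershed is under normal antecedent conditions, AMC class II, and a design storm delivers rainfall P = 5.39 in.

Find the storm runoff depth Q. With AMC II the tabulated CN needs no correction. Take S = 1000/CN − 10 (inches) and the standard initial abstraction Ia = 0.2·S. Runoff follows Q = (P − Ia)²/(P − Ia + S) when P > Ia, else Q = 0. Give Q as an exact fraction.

CN(II) = 69; AMC II needs no correction.
Max retention: S = 1000/69 − 10 = 310/69 in (≈ 4.493 in)
Ia = 0.2S: 0.2·4.493 = 0.899 in (exactly 62/69)
Since P=5.390 > Ia=0.899: effective rainfall P−Ia = 30991/6900 in
Runoff Q = (P−Ia)²/(P−Ia+S) = (4.491)²/(4.491+4.493) = 960442081/427737900 ≈ 2.245 in

Q = 960442081/427737900 in ≈ 2.245 in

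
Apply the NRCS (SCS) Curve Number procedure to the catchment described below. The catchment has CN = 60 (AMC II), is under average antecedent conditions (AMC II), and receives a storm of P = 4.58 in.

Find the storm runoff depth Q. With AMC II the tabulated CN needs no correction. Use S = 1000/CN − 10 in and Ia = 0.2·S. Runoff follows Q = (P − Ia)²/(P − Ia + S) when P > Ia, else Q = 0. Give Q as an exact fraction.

Q = 237169/223050 in ≈ 1.063 in

AMC II — tabulated CN = 60 applies directly.
S = 1000/60 − 10 = 20/3 in ≈ 6.667 in
Ia = 0.2S: 0.2·6.667 = 1.333 in (exactly 4/3)
P − Ia = 4.580 − 1.333 = 487/150 ≈ 3.247 in (> 0, runoff occurs)
Q = (487/150)²/((487/150) + 20/3) = (237169/22500)/(1487/150) = 237169/223050 in ≈ 1.063 in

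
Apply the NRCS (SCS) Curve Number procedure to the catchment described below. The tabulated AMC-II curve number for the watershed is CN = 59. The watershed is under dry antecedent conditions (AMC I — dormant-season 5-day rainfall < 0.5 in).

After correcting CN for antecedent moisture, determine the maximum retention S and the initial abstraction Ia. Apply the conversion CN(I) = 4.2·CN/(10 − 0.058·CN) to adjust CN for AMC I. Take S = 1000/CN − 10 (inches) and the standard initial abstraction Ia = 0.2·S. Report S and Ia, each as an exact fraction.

S = 20500/1239 in ≈ 16.546 in; Ia = 4100/1239 in ≈ 3.309 in

CN(I) from CN(II)=59: (4.2·59)/(10 − 0.058·59) = 123900/3289 ≈ 37.671
Retention S: 1000/CN − 10 with CN=37.671 → S = 20500/1239 ≈ 16.546 in
Initial abstraction Ia = S/5 = (20500/1239)/5 = 4100/1239 ≈ 3.309 in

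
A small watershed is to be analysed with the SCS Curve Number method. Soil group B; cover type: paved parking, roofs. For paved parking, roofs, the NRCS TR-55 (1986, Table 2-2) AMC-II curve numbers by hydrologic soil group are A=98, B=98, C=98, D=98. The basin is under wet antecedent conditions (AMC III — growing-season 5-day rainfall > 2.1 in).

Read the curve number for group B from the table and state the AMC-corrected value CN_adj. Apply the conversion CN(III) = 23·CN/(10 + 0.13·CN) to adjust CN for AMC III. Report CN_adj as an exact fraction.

NRCS table: paved parking, roofs, soil group B → CN(II) = 98
Adjust CN=98 to AMC III: 23·98/(10 + 0.13·98) → 2254 ÷ (1137/50) = 112700/1137 ≈ 99.120

CN_adj = 112700/1137 ≈ 99.120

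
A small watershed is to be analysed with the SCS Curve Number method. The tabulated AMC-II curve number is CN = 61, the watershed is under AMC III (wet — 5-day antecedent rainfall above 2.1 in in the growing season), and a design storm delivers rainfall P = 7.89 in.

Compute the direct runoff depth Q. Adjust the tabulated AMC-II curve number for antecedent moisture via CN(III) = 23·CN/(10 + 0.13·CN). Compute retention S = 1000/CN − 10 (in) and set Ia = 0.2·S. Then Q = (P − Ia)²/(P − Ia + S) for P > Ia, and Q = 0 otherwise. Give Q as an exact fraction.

Q = 117641454121/22120118900 in ≈ 5.318 in

Wet (AMC III): CN(III) = 23·61/(10 + 0.13·61) = 1403/(1793/100) = 140300/1793 ≈ 78.249
Retention S: 1000/CN − 10 with CN=78.249 → S = 3900/1403 ≈ 2.780 in
Initial abstraction Ia = S/5 = (3900/1403)/5 = 780/1403 ≈ 0.556 in
Excess rainfall: 7.890 − 0.556 = 7.334 in; P > Ia so Q > 0
Q: (1028967/140300)² ÷ (1418967/140300) = 117641454121/22120118900 in (≈ 5.318 in)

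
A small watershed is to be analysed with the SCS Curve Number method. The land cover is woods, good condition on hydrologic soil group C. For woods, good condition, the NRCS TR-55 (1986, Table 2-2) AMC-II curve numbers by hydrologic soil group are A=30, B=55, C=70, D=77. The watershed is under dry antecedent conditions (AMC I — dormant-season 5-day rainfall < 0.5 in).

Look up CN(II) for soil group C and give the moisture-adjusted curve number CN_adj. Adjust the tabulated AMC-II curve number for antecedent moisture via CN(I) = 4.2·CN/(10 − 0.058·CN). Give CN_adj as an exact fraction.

CN_adj = 4900/99 ≈ 49.495

NRCS table: woods, good condition, soil group C → CN(II) = 70
Adjust CN=70 to AMC I: 4.2·70/(10 − 0.058·70) → 294 ÷ (297/50) = 4900/99 ≈ 49.495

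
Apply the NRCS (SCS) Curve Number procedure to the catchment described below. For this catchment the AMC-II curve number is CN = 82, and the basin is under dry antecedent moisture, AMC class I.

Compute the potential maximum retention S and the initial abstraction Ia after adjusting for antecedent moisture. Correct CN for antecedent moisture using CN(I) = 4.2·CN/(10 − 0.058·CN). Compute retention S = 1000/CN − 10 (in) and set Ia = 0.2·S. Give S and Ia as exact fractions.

S = 1500/287 in ≈ 5.226 in; Ia = 300/287 in ≈ 1.045 in

Adjust CN=82 to AMC I: 4.2·82/(10 − 0.058·82) → (1722/5) ÷ (1311/250) = 28700/437 ≈ 65.675
Retention S: 1000/CN − 10 with CN=65.675 → S = 1500/287 ≈ 5.226 in
Initial abstraction Ia = S/5 = (1500/287)/5 = 300/287 ≈ 1.045 in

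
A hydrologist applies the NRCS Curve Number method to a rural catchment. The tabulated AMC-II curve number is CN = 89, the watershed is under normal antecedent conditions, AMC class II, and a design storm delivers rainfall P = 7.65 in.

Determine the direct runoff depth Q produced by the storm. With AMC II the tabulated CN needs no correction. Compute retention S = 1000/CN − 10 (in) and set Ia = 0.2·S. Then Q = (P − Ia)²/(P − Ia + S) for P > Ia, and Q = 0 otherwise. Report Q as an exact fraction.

AMC II — tabulated CN = 89 applies directly.
S = 1000/89 − 10 = 110/89 in ≈ 1.236 in
Ia = 0.2S: 0.2·1.236 = 0.247 in (exactly 22/89)
P − Ia = 7.650 − 0.247 = 13177/1780 ≈ 7.403 in (> 0, runoff occurs)
Runoff Q = (P−Ia)²/(P−Ia+S) = (7.403)²/(7.403+1.236) = 173633329/27371060 ≈ 6.344 in

Q = 173633329/27371060 in ≈ 6.344 in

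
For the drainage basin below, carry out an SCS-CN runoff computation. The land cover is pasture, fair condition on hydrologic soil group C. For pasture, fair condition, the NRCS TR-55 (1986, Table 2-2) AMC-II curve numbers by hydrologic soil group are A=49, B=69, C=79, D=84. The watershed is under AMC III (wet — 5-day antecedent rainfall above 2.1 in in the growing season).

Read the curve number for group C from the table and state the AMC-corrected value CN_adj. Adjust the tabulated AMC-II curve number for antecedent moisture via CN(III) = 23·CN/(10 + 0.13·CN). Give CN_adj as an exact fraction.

NRCS table: pasture, fair condition, soil group C → CN(II) = 79
Adjust CN=79 to AMC III: 23·79/(10 + 0.13·79) → 1817 ÷ (2027/100) = 181700/2027 ≈ 89.640

CN_adj = 181700/2027 ≈ 89.640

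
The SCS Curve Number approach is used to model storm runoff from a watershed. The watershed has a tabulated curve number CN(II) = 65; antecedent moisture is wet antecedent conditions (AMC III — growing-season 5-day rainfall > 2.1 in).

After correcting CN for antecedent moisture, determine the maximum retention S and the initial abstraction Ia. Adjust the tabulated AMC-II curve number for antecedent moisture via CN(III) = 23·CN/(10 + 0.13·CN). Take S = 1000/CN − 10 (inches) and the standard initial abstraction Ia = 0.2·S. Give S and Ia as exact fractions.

Adjust CN=65 to AMC III: 23·65/(10 + 0.13·65) → 1495 ÷ (369/20) = 29900/369 ≈ 81.030
Retention S: 1000/CN − 10 with CN=81.030 → S = 700/299 ≈ 2.341 in
Initial abstraction Ia = S/5 = (700/299)/5 = 140/299 ≈ 0.468 in

S = 700/299 in ≈ 2.341 in; Ia = 140/299 in ≈ 0.468 in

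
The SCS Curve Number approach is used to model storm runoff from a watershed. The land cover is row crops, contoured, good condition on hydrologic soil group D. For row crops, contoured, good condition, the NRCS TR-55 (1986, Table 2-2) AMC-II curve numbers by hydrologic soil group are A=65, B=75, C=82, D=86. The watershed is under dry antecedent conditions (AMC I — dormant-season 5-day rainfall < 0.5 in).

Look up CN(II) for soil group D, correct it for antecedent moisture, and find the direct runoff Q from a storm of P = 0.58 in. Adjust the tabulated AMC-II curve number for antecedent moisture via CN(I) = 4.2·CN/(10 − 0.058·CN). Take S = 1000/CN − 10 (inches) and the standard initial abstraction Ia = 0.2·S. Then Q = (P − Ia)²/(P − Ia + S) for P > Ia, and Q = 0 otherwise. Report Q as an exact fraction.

NRCS table: row crops, contoured, good condition, soil group D → CN(II) = 86
Adjust CN=86 to AMC I: 4.2·86/(10 − 0.058·86) → (1806/5) ÷ (1253/250) = 12900/179 ≈ 72.067
Retention S: 1000/CN − 10 with CN=72.067 → S = 500/129 ≈ 3.876 in
Initial abstraction Ia = S/5 = (500/129)/5 = 100/129 ≈ 0.775 in
P = 0.580 ≤ Ia = 0.775 in: entire storm abstracted, Q = 0.

Q = 0 in ≈ 0.000 in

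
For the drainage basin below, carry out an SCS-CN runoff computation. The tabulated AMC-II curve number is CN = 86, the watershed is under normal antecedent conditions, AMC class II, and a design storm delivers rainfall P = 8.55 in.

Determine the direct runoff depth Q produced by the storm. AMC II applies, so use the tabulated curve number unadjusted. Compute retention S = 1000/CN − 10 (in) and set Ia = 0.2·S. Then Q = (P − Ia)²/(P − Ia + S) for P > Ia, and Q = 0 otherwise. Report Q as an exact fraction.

Q = 50027329/7286780 in ≈ 6.865 in

CN(II) = 86; AMC II needs no correction.
S = 1000/86 − 10 = 70/43 in ≈ 1.628 in
Ia = 0.2·(70/43) = 14/43 in ≈ 0.326 in
P − Ia = 8.550 − 0.326 = 7073/860 ≈ 8.224 in (> 0, runoff occurs)
Runoff Q = (P−Ia)²/(P−Ia+S) = (8.224)²/(8.224+1.628) = 50027329/7286780 ≈ 6.865 in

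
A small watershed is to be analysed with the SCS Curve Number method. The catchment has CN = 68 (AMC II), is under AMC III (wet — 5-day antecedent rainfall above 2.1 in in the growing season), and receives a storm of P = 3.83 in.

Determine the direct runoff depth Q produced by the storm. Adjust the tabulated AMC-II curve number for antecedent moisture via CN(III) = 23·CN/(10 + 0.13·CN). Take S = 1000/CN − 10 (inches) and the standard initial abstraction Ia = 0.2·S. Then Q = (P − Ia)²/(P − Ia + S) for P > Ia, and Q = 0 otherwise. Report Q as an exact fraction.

Q = 17889865009/8357742300 in ≈ 2.141 in

CN(III) from CN(II)=68: (23·68)/(10 + 0.13·68) = 39100/471 ≈ 83.015
S = 1000/(39100/471) − 10 = 800/391 in ≈ 2.046 in
Initial abstraction Ia = S/5 = (800/391)/5 = 160/391 ≈ 0.409 in
P − Ia = 3.830 − 0.409 = 133753/39100 ≈ 3.421 in (> 0, runoff occurs)
Q: (133753/39100)² ÷ (213753/39100) = 17889865009/8357742300 in (≈ 2.141 in)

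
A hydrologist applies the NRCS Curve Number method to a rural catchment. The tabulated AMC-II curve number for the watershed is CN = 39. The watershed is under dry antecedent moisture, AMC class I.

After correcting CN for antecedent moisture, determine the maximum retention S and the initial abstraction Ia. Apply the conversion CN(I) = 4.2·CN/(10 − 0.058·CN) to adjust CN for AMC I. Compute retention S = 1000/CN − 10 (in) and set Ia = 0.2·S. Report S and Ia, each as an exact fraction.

Adjust CN=39 to AMC I: 4.2·39/(10 − 0.058·39) → (819/5) ÷ (3869/500) = 81900/3869 ≈ 21.168
Max retention: S = 1000/(81900/3869) − 10 = 30500/819 in (≈ 37.241 in)
Ia = 0.2·(30500/819) = 6100/819 in ≈ 7.448 in

S = 30500/819 in ≈ 37.241 in; Ia = 6100/819 in ≈ 7.448 in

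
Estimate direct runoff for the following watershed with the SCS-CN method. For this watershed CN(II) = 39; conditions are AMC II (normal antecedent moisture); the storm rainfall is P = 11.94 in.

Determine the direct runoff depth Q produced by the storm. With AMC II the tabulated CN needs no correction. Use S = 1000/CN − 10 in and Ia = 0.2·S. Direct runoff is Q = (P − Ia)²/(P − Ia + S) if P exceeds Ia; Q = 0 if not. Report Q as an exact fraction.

Q = 295255489/92981850 in ≈ 3.175 in

CN(II) = 39; AMC II needs no correction.
Max retention: S = 1000/39 − 10 = 610/39 in (≈ 15.641 in)
Initial abstraction Ia = S/5 = (610/39)/5 = 122/39 ≈ 3.128 in
Since P=11.940 > Ia=3.128: effective rainfall P−Ia = 17183/1950 in
Q: (17183/1950)² ÷ (47683/1950) = 295255489/92981850 in (≈ 3.175 in)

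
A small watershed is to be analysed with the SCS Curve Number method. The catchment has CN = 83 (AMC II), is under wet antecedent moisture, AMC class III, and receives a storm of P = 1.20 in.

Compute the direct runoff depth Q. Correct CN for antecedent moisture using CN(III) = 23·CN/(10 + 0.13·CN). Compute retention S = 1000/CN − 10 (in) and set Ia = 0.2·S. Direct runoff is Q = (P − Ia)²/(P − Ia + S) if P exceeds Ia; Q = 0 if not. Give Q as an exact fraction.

CN(III) from CN(II)=83: (23·83)/(10 + 0.13·83) = 190900/2079 ≈ 91.823
S = 1000/(190900/2079) − 10 = 1700/1909 in ≈ 0.891 in
Ia = 0.2·(1700/1909) = 340/1909 in ≈ 0.178 in
Excess rainfall: 1.200 − 0.178 = 1.022 in; P > Ia so Q > 0
Q: (9754/9545)² ÷ (18254/9545) = 47570258/87117215 in (≈ 0.546 in)

Q = 47570258/87117215 in ≈ 0.546 in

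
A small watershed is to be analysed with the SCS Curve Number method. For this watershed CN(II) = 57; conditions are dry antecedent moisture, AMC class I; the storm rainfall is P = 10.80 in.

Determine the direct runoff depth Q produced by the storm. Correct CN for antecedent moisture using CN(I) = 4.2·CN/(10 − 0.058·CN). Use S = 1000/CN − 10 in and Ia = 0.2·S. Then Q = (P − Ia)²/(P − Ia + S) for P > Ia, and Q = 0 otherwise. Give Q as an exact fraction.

CN(I) from CN(II)=57: (4.2·57)/(10 − 0.058·57) = 119700/3347 ≈ 35.763
S = 1000/(119700/3347) − 10 = 21500/1197 in ≈ 17.962 in
Ia = 0.2S: 0.2·17.962 = 3.592 in (exactly 4300/1197)
Since P=10.800 > Ia=3.592: effective rainfall P−Ia = 43138/5985 in
Q: (43138/5985)² ÷ (150638/5985) = 930443522/450784215 in (≈ 2.064 in)

Q = 930443522/450784215 in ≈ 2.064 in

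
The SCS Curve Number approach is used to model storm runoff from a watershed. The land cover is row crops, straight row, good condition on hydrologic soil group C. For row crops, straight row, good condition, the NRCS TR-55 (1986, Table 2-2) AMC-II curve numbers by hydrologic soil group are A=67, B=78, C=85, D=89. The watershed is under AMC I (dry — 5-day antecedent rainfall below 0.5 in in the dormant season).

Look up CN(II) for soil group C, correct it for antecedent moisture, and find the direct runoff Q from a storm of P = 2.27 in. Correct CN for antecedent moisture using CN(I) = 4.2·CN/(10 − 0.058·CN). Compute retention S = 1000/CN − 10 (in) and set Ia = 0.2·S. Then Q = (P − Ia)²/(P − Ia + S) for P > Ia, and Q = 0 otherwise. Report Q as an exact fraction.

NRCS table: row crops, straight row, good condition, soil group C → CN(II) = 85
Dry (AMC I): CN(I) = 4.2·85/(10 − 0.058·85) = 357/(507/100) = 11900/169 ≈ 70.414
S = 1000/(11900/169) − 10 = 500/119 in ≈ 4.202 in
Ia = 0.2S: 0.2·4.202 = 0.840 in (exactly 100/119)
P − Ia = 2.270 − 0.840 = 17013/11900 ≈ 1.430 in (> 0, runoff occurs)
Q = (17013/11900)²/((17013/11900) + 500/119) = (289442169/141610000)/(67013/11900) = 289442169/797454700 in ≈ 0.363 in

Q = 289442169/797454700 in ≈ 0.363 in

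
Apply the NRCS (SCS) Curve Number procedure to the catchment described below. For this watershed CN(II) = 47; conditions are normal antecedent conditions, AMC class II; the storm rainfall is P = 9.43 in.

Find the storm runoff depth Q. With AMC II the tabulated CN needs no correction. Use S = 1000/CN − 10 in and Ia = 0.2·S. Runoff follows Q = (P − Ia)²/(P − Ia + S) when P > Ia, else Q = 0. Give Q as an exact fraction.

Q = 1137105841/407588700 in ≈ 2.790 in

AMC II — tabulated CN = 47 applies directly.
S = 1000/47 − 10 = 530/47 in ≈ 11.277 in
Ia = 0.2·(530/47) = 106/47 in ≈ 2.255 in
Since P=9.430 > Ia=2.255: effective rainfall P−Ia = 33721/4700 in
Runoff Q = (P−Ia)²/(P−Ia+S) = (7.175)²/(7.175+11.277) = 1137105841/407588700 ≈ 2.790 in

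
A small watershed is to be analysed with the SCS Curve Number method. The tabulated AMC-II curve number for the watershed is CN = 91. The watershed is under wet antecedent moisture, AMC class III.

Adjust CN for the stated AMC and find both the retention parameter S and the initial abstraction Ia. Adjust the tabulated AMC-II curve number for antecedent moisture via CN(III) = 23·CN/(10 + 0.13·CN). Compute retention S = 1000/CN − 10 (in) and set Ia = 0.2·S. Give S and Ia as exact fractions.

Wet (AMC III): CN(III) = 23·91/(10 + 0.13·91) = 2093/(2183/100) = 209300/2183 ≈ 95.877
S = 1000/(209300/2183) − 10 = 900/2093 in ≈ 0.430 in
Ia = 0.2S: 0.2·0.430 = 0.086 in (exactly 180/2093)

S = 900/2093 in ≈ 0.430 in; Ia = 180/2093 in ≈ 0.086 in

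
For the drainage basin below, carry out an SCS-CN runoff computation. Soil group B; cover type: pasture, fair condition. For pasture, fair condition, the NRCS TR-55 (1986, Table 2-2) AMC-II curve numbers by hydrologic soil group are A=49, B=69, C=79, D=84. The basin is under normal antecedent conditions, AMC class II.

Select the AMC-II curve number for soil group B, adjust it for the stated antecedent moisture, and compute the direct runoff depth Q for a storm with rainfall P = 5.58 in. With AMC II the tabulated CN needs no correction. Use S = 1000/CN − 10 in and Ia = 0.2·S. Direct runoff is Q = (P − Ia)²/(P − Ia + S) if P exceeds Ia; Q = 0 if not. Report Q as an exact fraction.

NRCS table: pasture, fair condition, soil group B → CN(II) = 69
AMC II — tabulated CN = 69 applies directly.
Retention S: 1000/CN − 10 with CN=69.000 → S = 310/69 ≈ 4.493 in
Ia = 0.2·(310/69) = 62/69 in ≈ 0.899 in
P − Ia = 5.580 − 0.899 = 16151/3450 ≈ 4.681 in (> 0, runoff occurs)
Q = (16151/3450)²/((16151/3450) + 310/69) = (260854801/11902500)/(31651/3450) = 8414671/3522450 in ≈ 2.389 in

Q = 8414671/3522450 in ≈ 2.389 in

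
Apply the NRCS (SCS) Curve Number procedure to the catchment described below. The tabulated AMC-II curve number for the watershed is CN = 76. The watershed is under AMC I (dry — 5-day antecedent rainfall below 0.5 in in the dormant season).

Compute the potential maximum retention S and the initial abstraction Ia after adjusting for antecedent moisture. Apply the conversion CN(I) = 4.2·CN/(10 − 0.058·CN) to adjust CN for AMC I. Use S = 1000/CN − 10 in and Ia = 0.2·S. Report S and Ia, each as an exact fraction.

S = 1000/133 in ≈ 7.519 in; Ia = 200/133 in ≈ 1.504 in

Dry (AMC I): CN(I) = 4.2·76/(10 − 0.058·76) = (1596/5)/(699/125) = 13300/233 ≈ 57.082
Retention S: 1000/CN − 10 with CN=57.082 → S = 1000/133 ≈ 7.519 in
Ia = 0.2·(1000/133) = 200/133 in ≈ 1.504 in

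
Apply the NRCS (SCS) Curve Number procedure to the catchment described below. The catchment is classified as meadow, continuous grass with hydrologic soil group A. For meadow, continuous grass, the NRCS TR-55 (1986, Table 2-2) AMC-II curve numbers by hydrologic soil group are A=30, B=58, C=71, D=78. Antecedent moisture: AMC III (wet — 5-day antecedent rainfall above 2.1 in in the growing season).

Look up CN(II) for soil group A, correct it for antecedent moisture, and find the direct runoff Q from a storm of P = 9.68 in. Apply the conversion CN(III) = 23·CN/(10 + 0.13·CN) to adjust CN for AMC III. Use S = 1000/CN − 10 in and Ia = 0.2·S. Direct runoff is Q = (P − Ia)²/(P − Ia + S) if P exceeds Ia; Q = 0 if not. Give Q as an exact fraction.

Q = 87093602/26477025 in ≈ 3.289 in

NRCS table: meadow, continuous grass, soil group A → CN(II) = 30
Wet (AMC III): CN(III) = 23·30/(10 + 0.13·30) = 690/(139/10) = 6900/139 ≈ 49.640
S = 1000/(6900/139) − 10 = 700/69 in ≈ 10.145 in
Ia = 0.2·(700/69) = 140/69 in ≈ 2.029 in
Since P=9.680 > Ia=2.029: effective rainfall P−Ia = 13198/1725 in
Q = (13198/1725)²/((13198/1725) + 700/69) = (174187204/2975625)/(30698/1725) = 87093602/26477025 in ≈ 3.289 in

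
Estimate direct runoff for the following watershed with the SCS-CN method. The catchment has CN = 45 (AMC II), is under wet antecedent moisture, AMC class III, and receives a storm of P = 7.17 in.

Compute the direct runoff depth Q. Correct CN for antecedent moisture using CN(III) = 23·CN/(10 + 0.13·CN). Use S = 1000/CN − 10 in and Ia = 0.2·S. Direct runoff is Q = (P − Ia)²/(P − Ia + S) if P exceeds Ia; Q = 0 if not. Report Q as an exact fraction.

Wet (AMC III): CN(III) = 23·45/(10 + 0.13·45) = 1035/(317/20) = 20700/317 ≈ 65.300
Max retention: S = 1000/(20700/317) − 10 = 1100/207 in (≈ 5.314 in)
Initial abstraction Ia = S/5 = (1100/207)/5 = 220/207 ≈ 1.063 in
Excess rainfall: 7.170 − 1.063 = 6.107 in; P > Ia so Q > 0
Runoff Q = (P−Ia)²/(P−Ia+S) = (6.107)²/(6.107+5.314) = 15981763561/4893873300 ≈ 3.266 in

Q = 15981763561/4893873300 in ≈ 3.266 in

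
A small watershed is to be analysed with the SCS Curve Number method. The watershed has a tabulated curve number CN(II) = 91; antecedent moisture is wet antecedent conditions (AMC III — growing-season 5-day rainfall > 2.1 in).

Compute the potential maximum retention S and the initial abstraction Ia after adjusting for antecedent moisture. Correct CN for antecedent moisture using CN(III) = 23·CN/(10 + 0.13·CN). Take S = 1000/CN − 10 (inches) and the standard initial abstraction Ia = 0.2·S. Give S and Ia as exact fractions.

S = 900/2093 in ≈ 0.430 in; Ia = 180/2093 in ≈ 0.086 in

CN(III) from CN(II)=91: (23·91)/(10 + 0.13·91) = 209300/2183 ≈ 95.877
S = 1000/(209300/2183) − 10 = 900/2093 in ≈ 0.430 in
Ia = 0.2S: 0.2·0.430 = 0.086 in (exactly 180/2093)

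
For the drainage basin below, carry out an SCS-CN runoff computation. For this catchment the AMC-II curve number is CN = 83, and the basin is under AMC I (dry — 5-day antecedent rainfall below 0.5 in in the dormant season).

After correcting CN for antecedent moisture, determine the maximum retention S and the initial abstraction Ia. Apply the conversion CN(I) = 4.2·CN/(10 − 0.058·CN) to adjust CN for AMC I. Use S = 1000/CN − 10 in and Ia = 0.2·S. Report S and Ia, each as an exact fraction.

Dry (AMC I): CN(I) = 4.2·83/(10 − 0.058·83) = (1743/5)/(2593/500) = 174300/2593 ≈ 67.219
S = 1000/(174300/2593) − 10 = 8500/1743 in ≈ 4.877 in
Ia = 0.2S: 0.2·4.877 = 0.975 in (exactly 1700/1743)

S = 8500/1743 in ≈ 4.877 in; Ia = 1700/1743 in ≈ 0.975 in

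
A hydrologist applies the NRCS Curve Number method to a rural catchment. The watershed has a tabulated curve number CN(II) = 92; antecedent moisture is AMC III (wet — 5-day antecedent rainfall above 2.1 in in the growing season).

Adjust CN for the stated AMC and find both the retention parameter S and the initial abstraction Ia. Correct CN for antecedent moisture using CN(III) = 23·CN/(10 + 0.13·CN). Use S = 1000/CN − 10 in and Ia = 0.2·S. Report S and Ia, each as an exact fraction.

S = 200/529 in ≈ 0.378 in; Ia = 40/529 in ≈ 0.076 in

Adjust CN=92 to AMC III: 23·92/(10 + 0.13·92) → 2116 ÷ (549/25) = 52900/549 ≈ 96.357
Retention S: 1000/CN − 10 with CN=96.357 → S = 200/529 ≈ 0.378 in
Ia = 0.2·(200/529) = 40/529 in ≈ 0.076 in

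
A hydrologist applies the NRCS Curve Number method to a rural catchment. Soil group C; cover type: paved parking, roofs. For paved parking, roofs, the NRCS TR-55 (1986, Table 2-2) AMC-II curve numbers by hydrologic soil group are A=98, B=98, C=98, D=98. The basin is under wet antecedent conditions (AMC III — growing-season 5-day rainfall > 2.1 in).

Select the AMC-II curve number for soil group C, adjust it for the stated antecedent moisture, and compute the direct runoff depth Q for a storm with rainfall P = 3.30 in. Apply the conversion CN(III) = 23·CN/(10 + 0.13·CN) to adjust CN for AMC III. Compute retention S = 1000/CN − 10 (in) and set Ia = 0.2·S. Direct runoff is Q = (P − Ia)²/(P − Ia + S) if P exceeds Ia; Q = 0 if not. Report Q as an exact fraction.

Q = 1368334081/428158570 in ≈ 3.196 in

NRCS table: paved parking, roofs, soil group C → CN(II) = 98
CN(III) from CN(II)=98: (23·98)/(10 + 0.13·98) = 112700/1137 ≈ 99.120
Retention S: 1000/CN − 10 with CN=99.120 → S = 100/1127 ≈ 0.089 in
Initial abstraction Ia = S/5 = (100/1127)/5 = 20/1127 ≈ 0.018 in
Excess rainfall: 3.300 − 0.018 = 3.282 in; P > Ia so Q > 0
Q: (36991/11270)² ÷ (37991/11270) = 1368334081/428158570 in (≈ 3.196 in)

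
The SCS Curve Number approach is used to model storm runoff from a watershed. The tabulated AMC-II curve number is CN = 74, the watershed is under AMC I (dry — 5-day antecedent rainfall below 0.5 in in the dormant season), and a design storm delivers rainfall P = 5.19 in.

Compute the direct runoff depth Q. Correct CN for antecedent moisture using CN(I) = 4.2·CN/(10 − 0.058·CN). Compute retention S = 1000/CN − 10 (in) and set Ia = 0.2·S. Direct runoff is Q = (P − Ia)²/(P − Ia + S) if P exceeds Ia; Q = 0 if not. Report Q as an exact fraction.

Q = 74672667169/71737535100 in ≈ 1.041 in

CN(I) from CN(II)=74: (4.2·74)/(10 − 0.058·74) = 77700/1427 ≈ 54.450
Max retention: S = 1000/(77700/1427) − 10 = 6500/777 in (≈ 8.366 in)
Ia = 0.2·(6500/777) = 1300/777 in ≈ 1.673 in
Since P=5.190 > Ia=1.673: effective rainfall P−Ia = 273263/77700 in
Q = (273263/77700)²/((273263/77700) + 6500/777) = (74672667169/6037290000)/(923263/77700) = 74672667169/71737535100 in ≈ 1.041 in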